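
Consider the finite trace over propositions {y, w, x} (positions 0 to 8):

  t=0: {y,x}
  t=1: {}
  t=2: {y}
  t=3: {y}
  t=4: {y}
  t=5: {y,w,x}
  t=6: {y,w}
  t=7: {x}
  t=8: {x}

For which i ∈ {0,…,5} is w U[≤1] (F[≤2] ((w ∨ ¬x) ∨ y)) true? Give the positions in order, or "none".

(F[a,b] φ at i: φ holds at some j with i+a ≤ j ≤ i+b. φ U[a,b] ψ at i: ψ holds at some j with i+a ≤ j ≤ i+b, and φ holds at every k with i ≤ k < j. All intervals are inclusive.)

Evaluate at each i in [0,5]:
  i=0: ✓ (rhs at j=0)
  i=1: ✓ (rhs at j=1)
  i=2: ✓ (rhs at j=2)
  i=3: ✓ (rhs at j=3)
  i=4: ✓ (rhs at j=4)
  i=5: ✓ (rhs at j=5)

0, 1, 2, 3, 4, 5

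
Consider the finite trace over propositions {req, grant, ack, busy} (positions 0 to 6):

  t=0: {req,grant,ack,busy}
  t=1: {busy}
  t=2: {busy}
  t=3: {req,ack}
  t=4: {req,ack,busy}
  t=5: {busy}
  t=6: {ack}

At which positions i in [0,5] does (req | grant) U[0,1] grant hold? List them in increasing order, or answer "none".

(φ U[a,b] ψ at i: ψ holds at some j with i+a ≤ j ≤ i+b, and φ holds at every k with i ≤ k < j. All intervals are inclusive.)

0

Evaluate at each i in [0,5]:
  i=0: ✓ (rhs at j=0)
  i=1: ✗ (no rhs in [1,2])
  i=2: ✗ (no rhs in [2,3])
  i=3: ✗ (no rhs in [3,4])
  i=4: ✗ (no rhs in [4,5])
  i=5: ✗ (no rhs in [5,6])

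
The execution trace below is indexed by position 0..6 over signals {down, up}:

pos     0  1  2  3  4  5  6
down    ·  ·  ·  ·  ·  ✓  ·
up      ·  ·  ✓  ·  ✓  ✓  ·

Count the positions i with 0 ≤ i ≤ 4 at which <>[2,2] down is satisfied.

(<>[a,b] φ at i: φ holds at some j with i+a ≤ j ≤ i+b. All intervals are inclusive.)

1

Evaluate at each i in [0,4]:
  i=0: ✗ (none in [2,2])
  i=1: ✗ (none in [3,3])
  i=2: ✗ (none in [4,4])
  i=3: ✓ (witness j=5)
  i=4: ✗ (none in [6,6])
Positions where it holds: {3} → 1.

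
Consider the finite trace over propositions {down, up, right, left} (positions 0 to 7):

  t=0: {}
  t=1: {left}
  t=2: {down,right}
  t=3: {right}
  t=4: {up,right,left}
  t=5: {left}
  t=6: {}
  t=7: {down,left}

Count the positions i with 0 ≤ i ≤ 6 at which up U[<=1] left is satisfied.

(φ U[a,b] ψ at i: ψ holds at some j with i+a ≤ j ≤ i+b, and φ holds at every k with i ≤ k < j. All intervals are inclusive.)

3

Evaluate at each i in [0,6]:
  i=0: ✗ (lhs fails at k=0 before rhs at j=1)
  i=1: ✓ (rhs at j=1)
  i=2: ✗ (no rhs in [2,3])
  i=3: ✗ (lhs fails at k=3 before rhs at j=4)
  i=4: ✓ (rhs at j=4)
  i=5: ✓ (rhs at j=5)
  i=6: ✗ (lhs fails at k=6 before rhs at j=7)
Positions where it holds: {1, 4, 5} → 3.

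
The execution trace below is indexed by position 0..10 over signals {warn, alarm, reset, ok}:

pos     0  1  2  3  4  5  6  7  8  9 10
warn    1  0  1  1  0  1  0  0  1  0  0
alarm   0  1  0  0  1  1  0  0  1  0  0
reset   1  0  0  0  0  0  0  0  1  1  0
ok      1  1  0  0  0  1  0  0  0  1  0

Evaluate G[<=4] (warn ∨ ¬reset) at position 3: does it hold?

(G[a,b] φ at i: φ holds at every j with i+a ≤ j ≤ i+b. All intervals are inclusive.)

Check (warn ∨ ¬reset) at every j in [3,7]:
  j=3: true
  j=4: true
  j=5: true
  j=6: true
  j=7: true
All positions satisfy it → formula holds.

True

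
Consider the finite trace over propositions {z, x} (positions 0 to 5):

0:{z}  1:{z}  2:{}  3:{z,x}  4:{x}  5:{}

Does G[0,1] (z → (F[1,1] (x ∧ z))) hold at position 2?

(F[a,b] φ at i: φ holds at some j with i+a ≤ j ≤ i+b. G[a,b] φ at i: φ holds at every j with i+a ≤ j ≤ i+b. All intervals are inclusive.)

Does not hold

Check (z → (F[1,1] (x ∧ z))) at every j in [2,3]:
  j=2: antecedent false → ✓
  j=3: antecedent true; consequent fails (none in [4,4]) → ✗
Fails at j=3 → formula fails.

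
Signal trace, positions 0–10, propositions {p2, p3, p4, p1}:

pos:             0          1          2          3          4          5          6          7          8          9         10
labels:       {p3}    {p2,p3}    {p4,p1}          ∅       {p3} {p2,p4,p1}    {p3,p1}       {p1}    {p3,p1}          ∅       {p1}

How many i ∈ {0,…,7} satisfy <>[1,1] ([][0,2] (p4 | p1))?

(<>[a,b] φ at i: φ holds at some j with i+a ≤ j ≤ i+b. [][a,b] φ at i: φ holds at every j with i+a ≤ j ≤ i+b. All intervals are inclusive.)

2

Evaluate at each i in [0,7]:
  i=0: ✗ (none in [1,1])
  i=1: ✗ (none in [2,2])
  i=2: ✗ (none in [3,3])
  i=3: ✗ (none in [4,4])
  i=4: ✓ (witness j=5)
  i=5: ✓ (witness j=6)
  i=6: ✗ (none in [7,7])
  i=7: ✗ (none in [8,8])
Positions where it holds: {4, 5} → 2.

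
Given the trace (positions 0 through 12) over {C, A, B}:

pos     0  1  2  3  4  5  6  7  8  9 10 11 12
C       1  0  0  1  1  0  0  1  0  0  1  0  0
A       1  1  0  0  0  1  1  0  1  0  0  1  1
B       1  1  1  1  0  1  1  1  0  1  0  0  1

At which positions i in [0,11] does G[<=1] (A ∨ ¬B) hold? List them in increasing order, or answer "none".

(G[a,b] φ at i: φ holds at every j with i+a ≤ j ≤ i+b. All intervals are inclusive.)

Evaluate at each i in [0,11]:
  i=0: ✓ (all of [0,1])
  i=1: ✗ (fails at j=2)
  i=2: ✗ (fails at j=2)
  i=3: ✗ (fails at j=3)
  i=4: ✓ (all of [4,5])
  i=5: ✓ (all of [5,6])
  i=6: ✗ (fails at j=7)
  i=7: ✗ (fails at j=7)
  i=8: ✗ (fails at j=9)
  i=9: ✗ (fails at j=9)
  i=10: ✓ (all of [10,11])
  i=11: ✓ (all of [11,12])

0, 4, 5, 10, 11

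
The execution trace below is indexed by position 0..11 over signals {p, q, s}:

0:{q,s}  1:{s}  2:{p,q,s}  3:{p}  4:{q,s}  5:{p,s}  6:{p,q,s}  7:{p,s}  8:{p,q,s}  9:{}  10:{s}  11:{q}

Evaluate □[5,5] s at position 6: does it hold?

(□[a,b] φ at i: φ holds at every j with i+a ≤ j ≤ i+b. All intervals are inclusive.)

Check s at every j in [11,11]:
  j=11: false
Fails at j=11 → formula fails.

Does not hold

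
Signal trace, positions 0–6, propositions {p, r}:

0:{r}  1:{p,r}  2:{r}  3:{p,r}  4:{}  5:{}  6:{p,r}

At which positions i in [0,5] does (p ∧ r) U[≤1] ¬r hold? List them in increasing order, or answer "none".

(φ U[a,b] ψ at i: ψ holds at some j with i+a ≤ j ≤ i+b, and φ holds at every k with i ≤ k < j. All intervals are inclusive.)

3, 4, 5

Evaluate at each i in [0,5]:
  i=0: ✗ (no rhs in [0,1])
  i=1: ✗ (no rhs in [1,2])
  i=2: ✗ (no rhs in [2,3])
  i=3: ✓ (rhs at j=4; lhs holds on [3,3])
  i=4: ✓ (rhs at j=4)
  i=5: ✓ (rhs at j=5)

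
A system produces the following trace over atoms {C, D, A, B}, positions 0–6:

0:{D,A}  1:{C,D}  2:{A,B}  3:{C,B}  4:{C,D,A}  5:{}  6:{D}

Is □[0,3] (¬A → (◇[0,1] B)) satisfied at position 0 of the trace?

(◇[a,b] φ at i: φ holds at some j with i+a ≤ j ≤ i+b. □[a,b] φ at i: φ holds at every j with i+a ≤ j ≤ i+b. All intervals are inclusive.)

Check (¬A → (◇[0,1] B)) at every j in [0,3]:
  j=0: antecedent false → ✓
  j=1: antecedent true; consequent holds (witness at 2) → ✓
  j=2: antecedent false → ✓
  j=3: antecedent true; consequent holds (witness at 3) → ✓
All positions satisfy it → formula holds.

Yes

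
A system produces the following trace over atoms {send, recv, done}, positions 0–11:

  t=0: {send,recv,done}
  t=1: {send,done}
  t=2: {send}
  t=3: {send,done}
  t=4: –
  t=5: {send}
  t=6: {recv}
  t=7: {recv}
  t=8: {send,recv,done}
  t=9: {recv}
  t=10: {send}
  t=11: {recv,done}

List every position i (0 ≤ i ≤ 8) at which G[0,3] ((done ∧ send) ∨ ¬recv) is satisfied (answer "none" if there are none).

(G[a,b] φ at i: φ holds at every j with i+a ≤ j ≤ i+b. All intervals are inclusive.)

Evaluate at each i in [0,8]:
  i=0: ✓ (all of [0,3])
  i=1: ✓ (all of [1,4])
  i=2: ✓ (all of [2,5])
  i=3: ✗ (fails at j=6)
  i=4: ✗ (fails at j=6)
  i=5: ✗ (fails at j=6)
  i=6: ✗ (fails at j=6)
  i=7: ✗ (fails at j=7)
  i=8: ✗ (fails at j=9)

0, 1, 2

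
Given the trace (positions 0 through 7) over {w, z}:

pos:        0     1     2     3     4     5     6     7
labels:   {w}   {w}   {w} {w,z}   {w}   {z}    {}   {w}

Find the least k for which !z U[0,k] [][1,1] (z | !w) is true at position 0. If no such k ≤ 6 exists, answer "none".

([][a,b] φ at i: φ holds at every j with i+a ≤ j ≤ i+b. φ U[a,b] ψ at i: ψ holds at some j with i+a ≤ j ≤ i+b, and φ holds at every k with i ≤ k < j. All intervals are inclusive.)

Need earliest j ≥ 0 with [][1,1] (z | !w), and !z at every k in [0,j-1].
  j=0: rhs fails.
  j=1: rhs fails.
  j=2: rhs holds; lhs holds on [0,1]. k = 2.

2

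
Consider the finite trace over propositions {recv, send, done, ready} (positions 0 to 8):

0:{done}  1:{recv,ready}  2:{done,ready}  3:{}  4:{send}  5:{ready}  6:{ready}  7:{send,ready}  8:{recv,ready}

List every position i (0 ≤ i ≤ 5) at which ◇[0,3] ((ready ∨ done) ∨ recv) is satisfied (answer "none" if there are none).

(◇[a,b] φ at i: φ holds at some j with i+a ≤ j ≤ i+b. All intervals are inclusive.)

Evaluate at each i in [0,5]:
  i=0: ✓ (witness j=0)
  i=1: ✓ (witness j=1)
  i=2: ✓ (witness j=2)
  i=3: ✓ (witness j=5)
  i=4: ✓ (witness j=5)
  i=5: ✓ (witness j=5)

0, 1, 2, 3, 4, 5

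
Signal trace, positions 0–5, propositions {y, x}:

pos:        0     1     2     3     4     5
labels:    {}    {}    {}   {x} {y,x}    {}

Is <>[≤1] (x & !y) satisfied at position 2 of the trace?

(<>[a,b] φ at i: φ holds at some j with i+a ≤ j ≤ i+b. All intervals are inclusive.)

Check (x & !y) at each j in [2,3]:
  j=2: false
  j=3: true
Found at j=3 → formula holds.

Holds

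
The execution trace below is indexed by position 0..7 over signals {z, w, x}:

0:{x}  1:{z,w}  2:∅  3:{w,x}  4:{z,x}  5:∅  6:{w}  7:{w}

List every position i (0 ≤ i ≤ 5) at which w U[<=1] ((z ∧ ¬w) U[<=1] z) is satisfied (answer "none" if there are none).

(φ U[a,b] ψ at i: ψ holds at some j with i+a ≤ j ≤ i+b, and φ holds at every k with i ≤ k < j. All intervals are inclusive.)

Evaluate at each i in [0,5]:
  i=0: ✗ (lhs fails at k=0 before rhs at j=1)
  i=1: ✓ (rhs at j=1)
  i=2: ✗ (no rhs in [2,3])
  i=3: ✓ (rhs at j=4; lhs holds on [3,3])
  i=4: ✓ (rhs at j=4)
  i=5: ✗ (no rhs in [5,6])

1, 3, 4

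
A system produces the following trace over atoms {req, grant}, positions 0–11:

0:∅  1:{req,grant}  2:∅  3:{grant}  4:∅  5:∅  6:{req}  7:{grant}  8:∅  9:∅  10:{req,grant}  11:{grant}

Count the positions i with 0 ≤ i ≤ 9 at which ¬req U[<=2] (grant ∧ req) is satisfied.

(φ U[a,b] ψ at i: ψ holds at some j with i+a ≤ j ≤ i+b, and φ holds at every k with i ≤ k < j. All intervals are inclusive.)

Evaluate at each i in [0,9]:
  i=0: ✓ (rhs at j=1; lhs holds on [0,0])
  i=1: ✓ (rhs at j=1)
  i=2: ✗ (no rhs in [2,4])
  i=3: ✗ (no rhs in [3,5])
  i=4: ✗ (no rhs in [4,6])
  i=5: ✗ (no rhs in [5,7])
  i=6: ✗ (no rhs in [6,8])
  i=7: ✗ (no rhs in [7,9])
  i=8: ✓ (rhs at j=10; lhs holds on [8,9])
  i=9: ✓ (rhs at j=10; lhs holds on [9,9])
Positions where it holds: {0, 1, 8, 9} → 4.

4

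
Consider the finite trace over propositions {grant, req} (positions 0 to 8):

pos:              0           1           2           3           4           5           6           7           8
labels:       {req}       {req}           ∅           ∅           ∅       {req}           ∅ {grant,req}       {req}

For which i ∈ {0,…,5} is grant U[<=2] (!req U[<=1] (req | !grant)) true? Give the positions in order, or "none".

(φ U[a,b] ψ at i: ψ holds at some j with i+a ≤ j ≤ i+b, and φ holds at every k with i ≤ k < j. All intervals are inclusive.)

Evaluate at each i in [0,5]:
  i=0: ✓ (rhs at j=0)
  i=1: ✓ (rhs at j=1)
  i=2: ✓ (rhs at j=2)
  i=3: ✓ (rhs at j=3)
  i=4: ✓ (rhs at j=4)
  i=5: ✓ (rhs at j=5)

0, 1, 2, 3, 4, 5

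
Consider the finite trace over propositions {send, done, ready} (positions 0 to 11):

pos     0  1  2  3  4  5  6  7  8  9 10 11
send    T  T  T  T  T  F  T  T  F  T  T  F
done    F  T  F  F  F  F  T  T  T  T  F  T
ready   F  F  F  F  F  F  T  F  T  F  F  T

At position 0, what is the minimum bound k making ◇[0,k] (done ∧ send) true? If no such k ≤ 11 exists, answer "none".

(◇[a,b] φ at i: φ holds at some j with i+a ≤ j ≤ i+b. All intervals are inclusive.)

1

Scan j = 0,1,… for (done ∧ send):
  j=0: fails
  j=1: holds
First hit at j=1, so smallest k = 1-0 = 1.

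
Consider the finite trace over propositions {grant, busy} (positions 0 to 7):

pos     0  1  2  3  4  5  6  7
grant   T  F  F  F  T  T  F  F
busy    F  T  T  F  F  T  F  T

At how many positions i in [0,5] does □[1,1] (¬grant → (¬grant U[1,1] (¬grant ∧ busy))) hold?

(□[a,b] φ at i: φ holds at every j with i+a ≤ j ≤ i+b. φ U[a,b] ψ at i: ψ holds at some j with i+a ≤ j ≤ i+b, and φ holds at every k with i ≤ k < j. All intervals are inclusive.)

4

Evaluate at each i in [0,5]:
  i=0: ✓ (all of [1,1])
  i=1: ✗ (fails at j=2)
  i=2: ✗ (fails at j=3)
  i=3: ✓ (all of [4,4])
  i=4: ✓ (all of [5,5])
  i=5: ✓ (all of [6,6])
Positions where it holds: {0, 3, 4, 5} → 4.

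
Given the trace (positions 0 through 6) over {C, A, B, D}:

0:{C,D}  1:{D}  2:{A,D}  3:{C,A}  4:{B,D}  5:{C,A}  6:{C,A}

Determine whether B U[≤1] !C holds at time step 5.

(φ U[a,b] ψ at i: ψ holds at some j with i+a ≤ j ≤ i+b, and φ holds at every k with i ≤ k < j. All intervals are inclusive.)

Need some j in [5,6] with !C, and B at every k in [5,j-1].
  j=5: !C false.
  j=6: !C false.
No j in the window works → until fails.

No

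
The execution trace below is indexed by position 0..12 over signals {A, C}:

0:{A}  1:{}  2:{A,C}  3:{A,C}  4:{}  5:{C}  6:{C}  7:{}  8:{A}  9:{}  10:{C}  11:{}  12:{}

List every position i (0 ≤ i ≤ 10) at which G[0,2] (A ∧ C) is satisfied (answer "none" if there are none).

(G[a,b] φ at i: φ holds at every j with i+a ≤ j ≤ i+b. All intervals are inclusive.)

none

Evaluate at each i in [0,10]:
  i=0: ✗ (fails at j=0)
  i=1: ✗ (fails at j=1)
  i=2: ✗ (fails at j=4)
  i=3: ✗ (fails at j=4)
  i=4: ✗ (fails at j=4)
  i=5: ✗ (fails at j=5)
  i=6: ✗ (fails at j=6)
  i=7: ✗ (fails at j=7)
  i=8: ✗ (fails at j=8)
  i=9: ✗ (fails at j=9)
  i=10: ✗ (fails at j=10)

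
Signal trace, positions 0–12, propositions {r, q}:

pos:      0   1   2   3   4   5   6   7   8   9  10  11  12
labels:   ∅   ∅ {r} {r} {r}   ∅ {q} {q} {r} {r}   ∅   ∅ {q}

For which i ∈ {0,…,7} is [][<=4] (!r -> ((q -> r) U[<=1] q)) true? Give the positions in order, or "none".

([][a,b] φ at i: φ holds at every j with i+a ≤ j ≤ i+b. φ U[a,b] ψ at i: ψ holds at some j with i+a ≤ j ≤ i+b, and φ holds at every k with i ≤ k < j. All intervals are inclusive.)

2, 3, 4, 5

Evaluate at each i in [0,7]:
  i=0: ✗ (fails at j=0)
  i=1: ✗ (fails at j=1)
  i=2: ✓ (all of [2,6])
  i=3: ✓ (all of [3,7])
  i=4: ✓ (all of [4,8])
  i=5: ✓ (all of [5,9])
  i=6: ✗ (fails at j=10)
  i=7: ✗ (fails at j=10)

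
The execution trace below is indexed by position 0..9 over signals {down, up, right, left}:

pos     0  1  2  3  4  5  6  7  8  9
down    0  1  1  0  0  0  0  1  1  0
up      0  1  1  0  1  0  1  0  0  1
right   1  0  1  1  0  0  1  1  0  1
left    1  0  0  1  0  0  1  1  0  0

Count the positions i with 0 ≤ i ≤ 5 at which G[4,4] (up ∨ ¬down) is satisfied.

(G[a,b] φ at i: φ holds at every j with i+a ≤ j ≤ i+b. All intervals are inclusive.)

4

Evaluate at each i in [0,5]:
  i=0: ✓ (all of [4,4])
  i=1: ✓ (all of [5,5])
  i=2: ✓ (all of [6,6])
  i=3: ✗ (fails at j=7)
  i=4: ✗ (fails at j=8)
  i=5: ✓ (all of [9,9])
Positions where it holds: {0, 1, 2, 5} → 4.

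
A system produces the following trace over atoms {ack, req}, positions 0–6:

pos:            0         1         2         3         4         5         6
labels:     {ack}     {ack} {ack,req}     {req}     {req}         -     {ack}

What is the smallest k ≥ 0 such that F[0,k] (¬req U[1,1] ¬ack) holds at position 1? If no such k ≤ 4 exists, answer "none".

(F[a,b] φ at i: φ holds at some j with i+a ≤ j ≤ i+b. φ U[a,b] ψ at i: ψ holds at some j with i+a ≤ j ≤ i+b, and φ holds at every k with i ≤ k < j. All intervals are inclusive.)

Scan j = 1,2,… for (¬req U[1,1] ¬ack):
  j=1: fails
  j=2: fails
  j=3: fails
  j=4: fails
  j=5: fails
No j in [1,5] satisfies it → none.

none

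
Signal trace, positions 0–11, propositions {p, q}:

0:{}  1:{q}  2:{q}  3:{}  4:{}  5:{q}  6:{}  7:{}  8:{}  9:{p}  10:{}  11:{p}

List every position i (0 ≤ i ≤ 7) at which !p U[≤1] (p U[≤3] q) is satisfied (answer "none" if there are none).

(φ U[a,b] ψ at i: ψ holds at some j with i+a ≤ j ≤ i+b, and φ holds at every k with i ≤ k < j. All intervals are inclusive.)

Evaluate at each i in [0,7]:
  i=0: ✓ (rhs at j=1; lhs holds on [0,0])
  i=1: ✓ (rhs at j=1)
  i=2: ✓ (rhs at j=2)
  i=3: ✗ (no rhs in [3,4])
  i=4: ✓ (rhs at j=5; lhs holds on [4,4])
  i=5: ✓ (rhs at j=5)
  i=6: ✗ (no rhs in [6,7])
  i=7: ✗ (no rhs in [7,8])

0, 1, 2, 4, 5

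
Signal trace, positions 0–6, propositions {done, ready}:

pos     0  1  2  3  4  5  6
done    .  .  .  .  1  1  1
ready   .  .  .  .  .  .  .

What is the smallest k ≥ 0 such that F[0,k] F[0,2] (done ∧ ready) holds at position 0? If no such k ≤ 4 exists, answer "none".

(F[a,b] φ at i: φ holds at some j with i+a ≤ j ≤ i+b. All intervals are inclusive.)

Scan j = 0,1,… for F[0,2] (done ∧ ready):
  j=0: fails
  j=1: fails
  j=2: fails
  j=3: fails
  j=4: fails
No j in [0,4] satisfies it → none.

none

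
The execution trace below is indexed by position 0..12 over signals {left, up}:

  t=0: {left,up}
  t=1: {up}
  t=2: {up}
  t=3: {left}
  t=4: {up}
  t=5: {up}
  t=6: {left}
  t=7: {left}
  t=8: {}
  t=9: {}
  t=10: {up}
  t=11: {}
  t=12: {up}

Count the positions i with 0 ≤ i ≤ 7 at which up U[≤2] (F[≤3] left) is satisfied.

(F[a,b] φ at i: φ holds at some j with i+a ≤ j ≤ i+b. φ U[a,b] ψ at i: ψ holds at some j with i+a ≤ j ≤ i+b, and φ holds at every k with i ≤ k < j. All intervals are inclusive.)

Evaluate at each i in [0,7]:
  i=0: ✓ (rhs at j=0)
  i=1: ✓ (rhs at j=1)
  i=2: ✓ (rhs at j=2)
  i=3: ✓ (rhs at j=3)
  i=4: ✓ (rhs at j=4)
  i=5: ✓ (rhs at j=5)
  i=6: ✓ (rhs at j=6)
  i=7: ✓ (rhs at j=7)
Positions where it holds: {0, 1, 2, 3, 4, 5, 6, 7} → 8.

8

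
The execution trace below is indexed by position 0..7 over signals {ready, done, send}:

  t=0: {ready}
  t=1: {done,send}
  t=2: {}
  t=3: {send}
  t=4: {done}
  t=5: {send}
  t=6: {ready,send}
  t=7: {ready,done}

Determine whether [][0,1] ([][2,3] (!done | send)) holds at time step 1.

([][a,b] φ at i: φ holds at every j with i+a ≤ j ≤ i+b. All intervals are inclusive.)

Check [][2,3] (!done | send) at every j in [1,2]:
  j=1: fails at 4
  j=2: fails at 4
Fails at j=1 → formula fails.

Does not hold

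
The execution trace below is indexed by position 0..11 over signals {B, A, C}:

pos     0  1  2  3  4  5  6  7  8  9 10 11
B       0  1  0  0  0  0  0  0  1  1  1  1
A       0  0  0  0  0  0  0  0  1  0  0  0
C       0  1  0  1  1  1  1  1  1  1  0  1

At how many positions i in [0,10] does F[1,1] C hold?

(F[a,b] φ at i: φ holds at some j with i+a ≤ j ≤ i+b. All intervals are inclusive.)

9

Evaluate at each i in [0,10]:
  i=0: ✓ (witness j=1)
  i=1: ✗ (none in [2,2])
  i=2: ✓ (witness j=3)
  i=3: ✓ (witness j=4)
  i=4: ✓ (witness j=5)
  i=5: ✓ (witness j=6)
  i=6: ✓ (witness j=7)
  i=7: ✓ (witness j=8)
  i=8: ✓ (witness j=9)
  i=9: ✗ (none in [10,10])
  i=10: ✓ (witness j=11)
Positions where it holds: {0, 2, 3, 4, 5, 6, 7, 8, 10} → 9.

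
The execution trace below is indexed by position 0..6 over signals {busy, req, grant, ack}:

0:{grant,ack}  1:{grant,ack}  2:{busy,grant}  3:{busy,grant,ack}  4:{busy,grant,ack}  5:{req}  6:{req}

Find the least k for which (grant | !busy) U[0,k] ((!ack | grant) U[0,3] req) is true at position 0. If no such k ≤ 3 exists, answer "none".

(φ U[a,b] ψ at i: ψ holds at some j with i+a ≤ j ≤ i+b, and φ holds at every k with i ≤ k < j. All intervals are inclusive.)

2

Need earliest j ≥ 0 with ((!ack | grant) U[0,3] req), and (grant | !busy) at every k in [0,j-1].
  j=0: rhs fails.
  j=1: rhs fails.
  j=2: rhs holds; lhs holds on [0,1]. k = 2.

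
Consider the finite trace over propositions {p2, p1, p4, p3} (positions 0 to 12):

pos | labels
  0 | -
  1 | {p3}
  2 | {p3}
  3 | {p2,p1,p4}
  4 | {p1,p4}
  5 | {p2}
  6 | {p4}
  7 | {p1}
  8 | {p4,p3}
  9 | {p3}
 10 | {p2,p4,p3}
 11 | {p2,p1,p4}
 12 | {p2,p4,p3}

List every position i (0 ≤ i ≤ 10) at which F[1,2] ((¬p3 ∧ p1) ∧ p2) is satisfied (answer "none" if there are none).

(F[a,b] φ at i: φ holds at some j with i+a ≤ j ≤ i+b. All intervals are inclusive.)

1, 2, 9, 10

Evaluate at each i in [0,10]:
  i=0: ✗ (none in [1,2])
  i=1: ✓ (witness j=3)
  i=2: ✓ (witness j=3)
  i=3: ✗ (none in [4,5])
  i=4: ✗ (none in [5,6])
  i=5: ✗ (none in [6,7])
  i=6: ✗ (none in [7,8])
  i=7: ✗ (none in [8,9])
  i=8: ✗ (none in [9,10])
  i=9: ✓ (witness j=11)
  i=10: ✓ (witness j=11)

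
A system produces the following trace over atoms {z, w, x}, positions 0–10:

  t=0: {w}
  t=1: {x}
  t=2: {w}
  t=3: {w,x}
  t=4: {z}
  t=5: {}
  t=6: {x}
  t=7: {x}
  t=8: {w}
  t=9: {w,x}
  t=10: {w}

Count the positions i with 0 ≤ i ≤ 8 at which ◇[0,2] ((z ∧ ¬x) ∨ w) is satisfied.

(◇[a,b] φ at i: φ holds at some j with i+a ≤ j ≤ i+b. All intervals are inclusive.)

8

Evaluate at each i in [0,8]:
  i=0: ✓ (witness j=0)
  i=1: ✓ (witness j=2)
  i=2: ✓ (witness j=2)
  i=3: ✓ (witness j=3)
  i=4: ✓ (witness j=4)
  i=5: ✗ (none in [5,7])
  i=6: ✓ (witness j=8)
  i=7: ✓ (witness j=8)
  i=8: ✓ (witness j=8)
Positions where it holds: {0, 1, 2, 3, 4, 6, 7, 8} → 8.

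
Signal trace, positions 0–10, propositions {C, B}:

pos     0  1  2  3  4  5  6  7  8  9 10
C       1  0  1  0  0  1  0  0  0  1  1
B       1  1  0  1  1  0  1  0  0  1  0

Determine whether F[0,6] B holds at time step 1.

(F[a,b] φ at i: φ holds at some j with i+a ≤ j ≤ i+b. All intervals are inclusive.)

Check B at each j in [1,7]:
  j=1: true
  j=2: false
  j=3: true
  j=4: true
  j=5: false
  j=6: true
  j=7: false
Found at j=1 → formula holds.

True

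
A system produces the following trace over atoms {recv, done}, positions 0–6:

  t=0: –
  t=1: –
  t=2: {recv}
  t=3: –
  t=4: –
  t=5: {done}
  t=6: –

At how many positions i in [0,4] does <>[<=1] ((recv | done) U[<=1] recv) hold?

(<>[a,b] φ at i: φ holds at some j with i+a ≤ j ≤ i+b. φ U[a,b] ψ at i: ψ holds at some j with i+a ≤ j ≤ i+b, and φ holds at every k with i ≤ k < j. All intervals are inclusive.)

Evaluate at each i in [0,4]:
  i=0: ✗ (none in [0,1])
  i=1: ✓ (witness j=2)
  i=2: ✓ (witness j=2)
  i=3: ✗ (none in [3,4])
  i=4: ✗ (none in [4,5])
Positions where it holds: {1, 2} → 2.

2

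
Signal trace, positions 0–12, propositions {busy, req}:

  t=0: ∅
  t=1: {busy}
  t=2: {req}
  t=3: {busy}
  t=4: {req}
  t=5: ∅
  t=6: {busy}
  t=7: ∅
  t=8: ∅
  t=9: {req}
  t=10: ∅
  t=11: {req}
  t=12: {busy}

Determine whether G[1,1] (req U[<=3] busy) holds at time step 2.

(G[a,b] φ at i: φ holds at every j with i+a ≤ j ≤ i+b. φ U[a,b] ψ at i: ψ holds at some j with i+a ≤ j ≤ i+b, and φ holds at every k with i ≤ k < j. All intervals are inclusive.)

Holds

Check (req U[<=3] busy) at every j in [3,3]:
  j=3: holds
All positions satisfy it → formula holds.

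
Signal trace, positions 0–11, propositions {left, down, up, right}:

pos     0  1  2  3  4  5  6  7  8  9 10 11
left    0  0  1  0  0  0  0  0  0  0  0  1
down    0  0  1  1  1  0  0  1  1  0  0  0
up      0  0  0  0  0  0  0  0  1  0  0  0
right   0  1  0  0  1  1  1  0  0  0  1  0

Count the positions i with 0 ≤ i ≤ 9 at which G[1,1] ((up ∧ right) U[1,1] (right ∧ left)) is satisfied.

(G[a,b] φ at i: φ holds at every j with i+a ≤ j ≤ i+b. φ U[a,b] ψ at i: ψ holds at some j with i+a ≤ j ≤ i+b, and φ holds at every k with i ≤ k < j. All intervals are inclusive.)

0

Evaluate at each i in [0,9]:
  i=0: ✗ (fails at j=1)
  i=1: ✗ (fails at j=2)
  i=2: ✗ (fails at j=3)
  i=3: ✗ (fails at j=4)
  i=4: ✗ (fails at j=5)
  i=5: ✗ (fails at j=6)
  i=6: ✗ (fails at j=7)
  i=7: ✗ (fails at j=8)
  i=8: ✗ (fails at j=9)
  i=9: ✗ (fails at j=10)
Positions where it holds: {} → 0.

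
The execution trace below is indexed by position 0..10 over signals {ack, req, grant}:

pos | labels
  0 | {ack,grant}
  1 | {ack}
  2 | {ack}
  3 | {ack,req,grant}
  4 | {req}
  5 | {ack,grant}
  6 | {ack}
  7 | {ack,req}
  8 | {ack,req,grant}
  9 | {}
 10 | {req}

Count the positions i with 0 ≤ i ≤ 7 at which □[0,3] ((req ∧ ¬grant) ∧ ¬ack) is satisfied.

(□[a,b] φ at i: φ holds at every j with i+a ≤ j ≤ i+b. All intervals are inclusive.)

Evaluate at each i in [0,7]:
  i=0: ✗ (fails at j=0)
  i=1: ✗ (fails at j=1)
  i=2: ✗ (fails at j=2)
  i=3: ✗ (fails at j=3)
  i=4: ✗ (fails at j=5)
  i=5: ✗ (fails at j=5)
  i=6: ✗ (fails at j=6)
  i=7: ✗ (fails at j=7)
Positions where it holds: {} → 0.

0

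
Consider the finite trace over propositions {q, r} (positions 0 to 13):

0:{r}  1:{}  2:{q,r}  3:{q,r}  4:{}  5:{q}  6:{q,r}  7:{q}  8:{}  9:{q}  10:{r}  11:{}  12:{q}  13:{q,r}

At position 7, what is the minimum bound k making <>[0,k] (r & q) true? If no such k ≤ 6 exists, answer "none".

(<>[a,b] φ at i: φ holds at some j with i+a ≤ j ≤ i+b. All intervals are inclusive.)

6

Scan j = 7,8,… for (r & q):
  j=7: fails
  j=8: fails
  j=9: fails
  j=10: fails
  j=11: fails
  j=12: fails
  j=13: holds
First hit at j=13, so smallest k = 13-7 = 6.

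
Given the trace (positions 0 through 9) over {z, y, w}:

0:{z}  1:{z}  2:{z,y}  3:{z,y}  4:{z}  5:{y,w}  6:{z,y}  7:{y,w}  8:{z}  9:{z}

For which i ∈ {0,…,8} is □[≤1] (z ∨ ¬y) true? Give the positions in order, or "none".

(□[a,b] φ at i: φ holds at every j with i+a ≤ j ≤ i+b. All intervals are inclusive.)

Evaluate at each i in [0,8]:
  i=0: ✓ (all of [0,1])
  i=1: ✓ (all of [1,2])
  i=2: ✓ (all of [2,3])
  i=3: ✓ (all of [3,4])
  i=4: ✗ (fails at j=5)
  i=5: ✗ (fails at j=5)
  i=6: ✗ (fails at j=7)
  i=7: ✗ (fails at j=7)
  i=8: ✓ (all of [8,9])

0, 1, 2, 3, 8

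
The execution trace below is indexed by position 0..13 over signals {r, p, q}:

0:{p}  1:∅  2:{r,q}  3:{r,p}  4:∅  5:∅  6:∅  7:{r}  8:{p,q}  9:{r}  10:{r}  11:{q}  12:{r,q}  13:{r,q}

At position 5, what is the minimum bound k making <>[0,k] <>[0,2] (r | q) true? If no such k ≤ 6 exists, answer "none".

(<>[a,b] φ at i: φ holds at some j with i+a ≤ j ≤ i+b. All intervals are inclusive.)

0

Scan j = 5,6,… for <>[0,2] (r | q):
  j=5: holds
First hit at j=5, so smallest k = 5-5 = 0.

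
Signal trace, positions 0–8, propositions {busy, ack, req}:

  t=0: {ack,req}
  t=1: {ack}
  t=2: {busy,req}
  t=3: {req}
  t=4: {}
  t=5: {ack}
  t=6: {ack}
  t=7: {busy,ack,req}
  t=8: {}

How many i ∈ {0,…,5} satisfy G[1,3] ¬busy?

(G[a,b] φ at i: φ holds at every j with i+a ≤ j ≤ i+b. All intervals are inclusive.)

Evaluate at each i in [0,5]:
  i=0: ✗ (fails at j=2)
  i=1: ✗ (fails at j=2)
  i=2: ✓ (all of [3,5])
  i=3: ✓ (all of [4,6])
  i=4: ✗ (fails at j=7)
  i=5: ✗ (fails at j=7)
Positions where it holds: {2, 3} → 2.

2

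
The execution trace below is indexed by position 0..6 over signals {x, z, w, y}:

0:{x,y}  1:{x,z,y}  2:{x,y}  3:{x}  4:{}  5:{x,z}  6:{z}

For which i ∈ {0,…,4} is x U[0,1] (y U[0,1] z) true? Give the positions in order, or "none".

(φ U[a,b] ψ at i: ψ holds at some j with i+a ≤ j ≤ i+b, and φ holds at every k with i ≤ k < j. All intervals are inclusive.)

Evaluate at each i in [0,4]:
  i=0: ✓ (rhs at j=0)
  i=1: ✓ (rhs at j=1)
  i=2: ✗ (no rhs in [2,3])
  i=3: ✗ (no rhs in [3,4])
  i=4: ✗ (lhs fails at k=4 before rhs at j=5)

0, 1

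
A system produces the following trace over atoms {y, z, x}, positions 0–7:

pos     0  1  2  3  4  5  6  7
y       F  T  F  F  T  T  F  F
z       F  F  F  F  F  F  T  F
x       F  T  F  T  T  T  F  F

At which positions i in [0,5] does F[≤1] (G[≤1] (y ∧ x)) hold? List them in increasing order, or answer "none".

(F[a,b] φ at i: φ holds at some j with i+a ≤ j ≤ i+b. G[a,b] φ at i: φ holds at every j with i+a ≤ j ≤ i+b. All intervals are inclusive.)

Evaluate at each i in [0,5]:
  i=0: ✗ (none in [0,1])
  i=1: ✗ (none in [1,2])
  i=2: ✗ (none in [2,3])
  i=3: ✓ (witness j=4)
  i=4: ✓ (witness j=4)
  i=5: ✗ (none in [5,6])

3, 4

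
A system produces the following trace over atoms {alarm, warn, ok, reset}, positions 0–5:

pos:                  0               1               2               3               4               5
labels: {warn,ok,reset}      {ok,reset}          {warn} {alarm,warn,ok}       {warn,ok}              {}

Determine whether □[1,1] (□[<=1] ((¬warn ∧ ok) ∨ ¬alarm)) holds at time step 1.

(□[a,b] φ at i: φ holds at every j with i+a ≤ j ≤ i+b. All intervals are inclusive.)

Check □[<=1] ((¬warn ∧ ok) ∨ ¬alarm) at every j in [2,2]:
  j=2: fails at 3
Fails at j=2 → formula fails.

False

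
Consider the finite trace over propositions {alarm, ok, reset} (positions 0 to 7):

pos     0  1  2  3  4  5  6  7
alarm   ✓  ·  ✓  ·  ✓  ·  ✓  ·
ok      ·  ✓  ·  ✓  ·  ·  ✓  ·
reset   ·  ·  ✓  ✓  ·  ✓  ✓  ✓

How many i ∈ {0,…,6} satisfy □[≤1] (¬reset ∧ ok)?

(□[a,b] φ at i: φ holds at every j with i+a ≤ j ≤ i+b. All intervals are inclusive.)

0

Evaluate at each i in [0,6]:
  i=0: ✗ (fails at j=0)
  i=1: ✗ (fails at j=2)
  i=2: ✗ (fails at j=2)
  i=3: ✗ (fails at j=3)
  i=4: ✗ (fails at j=4)
  i=5: ✗ (fails at j=5)
  i=6: ✗ (fails at j=6)
Positions where it holds: {} → 0.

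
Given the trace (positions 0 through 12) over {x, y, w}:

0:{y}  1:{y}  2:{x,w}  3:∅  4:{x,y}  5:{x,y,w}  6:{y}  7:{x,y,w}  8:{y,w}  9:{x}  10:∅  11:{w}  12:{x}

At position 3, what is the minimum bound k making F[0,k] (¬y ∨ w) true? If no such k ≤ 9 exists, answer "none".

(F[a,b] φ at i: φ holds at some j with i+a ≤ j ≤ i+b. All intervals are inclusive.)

0

Scan j = 3,4,… for (¬y ∨ w):
  j=3: holds
First hit at j=3, so smallest k = 3-3 = 0.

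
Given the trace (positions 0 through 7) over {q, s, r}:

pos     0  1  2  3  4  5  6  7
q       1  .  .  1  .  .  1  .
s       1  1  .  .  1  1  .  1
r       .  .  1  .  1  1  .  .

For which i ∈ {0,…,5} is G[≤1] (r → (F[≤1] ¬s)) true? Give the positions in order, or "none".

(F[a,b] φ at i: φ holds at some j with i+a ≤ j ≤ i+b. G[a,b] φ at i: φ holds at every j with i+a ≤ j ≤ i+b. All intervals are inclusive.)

Evaluate at each i in [0,5]:
  i=0: ✓ (all of [0,1])
  i=1: ✓ (all of [1,2])
  i=2: ✓ (all of [2,3])
  i=3: ✗ (fails at j=4)
  i=4: ✗ (fails at j=4)
  i=5: ✓ (all of [5,6])

0, 1, 2, 5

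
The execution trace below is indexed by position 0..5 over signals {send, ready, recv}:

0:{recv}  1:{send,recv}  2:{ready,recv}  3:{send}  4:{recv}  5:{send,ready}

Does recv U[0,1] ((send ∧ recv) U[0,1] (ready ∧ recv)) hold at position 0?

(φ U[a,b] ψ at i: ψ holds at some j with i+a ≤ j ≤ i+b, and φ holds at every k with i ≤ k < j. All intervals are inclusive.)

True

Need some j in [0,1] with ((send ∧ recv) U[0,1] (ready ∧ recv)), and recv at every k in [0,j-1].
  j=0: ((send ∧ recv) U[0,1] (ready ∧ recv)) — fails.
  j=1: ((send ∧ recv) U[0,1] (ready ∧ recv)) holds; recv holds at every k in [0,0] → satisfied.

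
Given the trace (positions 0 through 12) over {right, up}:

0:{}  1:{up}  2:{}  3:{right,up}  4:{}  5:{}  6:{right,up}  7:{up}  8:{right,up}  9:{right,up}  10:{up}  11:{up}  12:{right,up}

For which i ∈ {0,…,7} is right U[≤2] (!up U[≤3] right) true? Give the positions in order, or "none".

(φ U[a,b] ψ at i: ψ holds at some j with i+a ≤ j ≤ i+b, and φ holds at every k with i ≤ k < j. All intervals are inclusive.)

Evaluate at each i in [0,7]:
  i=0: ✗ (lhs fails at k=0 before rhs at j=2)
  i=1: ✗ (lhs fails at k=1 before rhs at j=2)
  i=2: ✓ (rhs at j=2)
  i=3: ✓ (rhs at j=3)
  i=4: ✓ (rhs at j=4)
  i=5: ✓ (rhs at j=5)
  i=6: ✓ (rhs at j=6)
  i=7: ✗ (lhs fails at k=7 before rhs at j=8)

2, 3, 4, 5, 6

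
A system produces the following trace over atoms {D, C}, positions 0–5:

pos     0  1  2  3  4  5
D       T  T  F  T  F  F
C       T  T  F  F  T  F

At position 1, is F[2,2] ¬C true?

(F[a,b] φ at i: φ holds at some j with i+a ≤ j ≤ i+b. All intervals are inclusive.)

Check ¬C at each j in [3,3]:
  j=3: true
Found at j=3 → formula holds.

Yes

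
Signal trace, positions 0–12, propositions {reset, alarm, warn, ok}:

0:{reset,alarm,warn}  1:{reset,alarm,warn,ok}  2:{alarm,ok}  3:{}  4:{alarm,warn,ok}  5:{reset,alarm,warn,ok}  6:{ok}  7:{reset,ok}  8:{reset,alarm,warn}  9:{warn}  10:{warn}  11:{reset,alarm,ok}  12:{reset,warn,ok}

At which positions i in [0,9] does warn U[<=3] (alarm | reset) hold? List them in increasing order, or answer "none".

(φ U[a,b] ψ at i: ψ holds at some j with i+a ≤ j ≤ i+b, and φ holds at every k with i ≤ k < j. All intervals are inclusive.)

Evaluate at each i in [0,9]:
  i=0: ✓ (rhs at j=0)
  i=1: ✓ (rhs at j=1)
  i=2: ✓ (rhs at j=2)
  i=3: ✗ (lhs fails at k=3 before rhs at j=4)
  i=4: ✓ (rhs at j=4)
  i=5: ✓ (rhs at j=5)
  i=6: ✗ (lhs fails at k=6 before rhs at j=7)
  i=7: ✓ (rhs at j=7)
  i=8: ✓ (rhs at j=8)
  i=9: ✓ (rhs at j=11; lhs holds on [9,10])

0, 1, 2, 4, 5, 7, 8, 9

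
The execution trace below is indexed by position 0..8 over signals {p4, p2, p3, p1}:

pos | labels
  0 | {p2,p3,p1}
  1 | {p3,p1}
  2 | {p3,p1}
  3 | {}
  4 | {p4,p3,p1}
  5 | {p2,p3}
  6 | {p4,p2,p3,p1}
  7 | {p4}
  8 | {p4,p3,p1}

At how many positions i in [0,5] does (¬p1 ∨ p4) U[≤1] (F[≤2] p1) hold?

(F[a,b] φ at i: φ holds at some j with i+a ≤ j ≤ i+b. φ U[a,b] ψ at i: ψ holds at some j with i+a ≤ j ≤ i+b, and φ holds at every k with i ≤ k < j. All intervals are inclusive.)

Evaluate at each i in [0,5]:
  i=0: ✓ (rhs at j=0)
  i=1: ✓ (rhs at j=1)
  i=2: ✓ (rhs at j=2)
  i=3: ✓ (rhs at j=3)
  i=4: ✓ (rhs at j=4)
  i=5: ✓ (rhs at j=5)
Positions where it holds: {0, 1, 2, 3, 4, 5} → 6.

6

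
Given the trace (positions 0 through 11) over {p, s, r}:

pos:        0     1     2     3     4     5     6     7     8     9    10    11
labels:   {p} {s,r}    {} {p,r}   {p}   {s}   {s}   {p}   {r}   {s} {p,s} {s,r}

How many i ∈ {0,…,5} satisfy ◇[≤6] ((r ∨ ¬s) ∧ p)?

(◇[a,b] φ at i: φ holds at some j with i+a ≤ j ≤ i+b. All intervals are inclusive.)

6

Evaluate at each i in [0,5]:
  i=0: ✓ (witness j=0)
  i=1: ✓ (witness j=3)
  i=2: ✓ (witness j=3)
  i=3: ✓ (witness j=3)
  i=4: ✓ (witness j=4)
  i=5: ✓ (witness j=7)
Positions where it holds: {0, 1, 2, 3, 4, 5} → 6.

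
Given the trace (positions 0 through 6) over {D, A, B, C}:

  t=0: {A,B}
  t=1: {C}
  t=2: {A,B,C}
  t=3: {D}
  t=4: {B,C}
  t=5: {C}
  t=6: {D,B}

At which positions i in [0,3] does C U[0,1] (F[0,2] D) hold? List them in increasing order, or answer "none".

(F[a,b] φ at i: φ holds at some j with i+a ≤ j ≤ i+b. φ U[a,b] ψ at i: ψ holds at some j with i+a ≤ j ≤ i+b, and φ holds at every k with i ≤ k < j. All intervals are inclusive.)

Evaluate at each i in [0,3]:
  i=0: ✗ (lhs fails at k=0 before rhs at j=1)
  i=1: ✓ (rhs at j=1)
  i=2: ✓ (rhs at j=2)
  i=3: ✓ (rhs at j=3)

1, 2, 3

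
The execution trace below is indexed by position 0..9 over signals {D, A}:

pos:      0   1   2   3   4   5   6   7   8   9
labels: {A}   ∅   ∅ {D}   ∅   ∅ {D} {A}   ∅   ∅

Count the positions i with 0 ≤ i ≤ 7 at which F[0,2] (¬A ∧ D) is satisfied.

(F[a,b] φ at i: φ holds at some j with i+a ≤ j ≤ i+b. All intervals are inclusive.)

Evaluate at each i in [0,7]:
  i=0: ✗ (none in [0,2])
  i=1: ✓ (witness j=3)
  i=2: ✓ (witness j=3)
  i=3: ✓ (witness j=3)
  i=4: ✓ (witness j=6)
  i=5: ✓ (witness j=6)
  i=6: ✓ (witness j=6)
  i=7: ✗ (none in [7,9])
Positions where it holds: {1, 2, 3, 4, 5, 6} → 6.

6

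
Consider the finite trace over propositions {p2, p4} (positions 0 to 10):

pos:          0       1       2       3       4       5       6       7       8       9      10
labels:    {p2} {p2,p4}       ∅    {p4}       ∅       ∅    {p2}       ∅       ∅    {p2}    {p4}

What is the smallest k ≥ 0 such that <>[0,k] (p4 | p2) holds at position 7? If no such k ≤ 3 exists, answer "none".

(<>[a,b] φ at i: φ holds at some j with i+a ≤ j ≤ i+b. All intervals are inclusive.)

2

Scan j = 7,8,… for (p4 | p2):
  j=7: fails
  j=8: fails
  j=9: holds
First hit at j=9, so smallest k = 9-7 = 2.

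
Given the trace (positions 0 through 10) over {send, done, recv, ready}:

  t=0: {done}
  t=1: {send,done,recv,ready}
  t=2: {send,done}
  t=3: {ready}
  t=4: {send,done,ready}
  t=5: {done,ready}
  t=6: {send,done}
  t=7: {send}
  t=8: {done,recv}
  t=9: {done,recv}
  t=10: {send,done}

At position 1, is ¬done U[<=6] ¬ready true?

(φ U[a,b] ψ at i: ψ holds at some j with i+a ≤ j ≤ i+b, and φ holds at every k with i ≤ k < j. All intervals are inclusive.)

Need some j in [1,7] with ¬ready, and ¬done at every k in [1,j-1].
  j=1: ¬ready false.
  j=2: ¬ready holds, but ¬done fails at k=1 → not this j.
  j=3: ¬ready false.
  j=4: ¬ready false.
  j=5: ¬ready false.
  j=6: ¬ready holds, but ¬done fails at k=1 → not this j.
  j=7: ¬ready holds, but ¬done fails at k=1 → not this j.
No j in the window works → until fails.

No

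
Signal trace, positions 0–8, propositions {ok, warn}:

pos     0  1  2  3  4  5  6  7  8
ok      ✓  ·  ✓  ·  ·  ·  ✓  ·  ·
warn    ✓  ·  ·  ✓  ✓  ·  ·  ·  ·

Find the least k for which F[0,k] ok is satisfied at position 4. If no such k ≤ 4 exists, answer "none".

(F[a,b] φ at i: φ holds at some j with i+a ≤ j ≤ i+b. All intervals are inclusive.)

2

Scan j = 4,5,… for ok:
  j=4: fails
  j=5: fails
  j=6: holds
First hit at j=6, so smallest k = 6-4 = 2.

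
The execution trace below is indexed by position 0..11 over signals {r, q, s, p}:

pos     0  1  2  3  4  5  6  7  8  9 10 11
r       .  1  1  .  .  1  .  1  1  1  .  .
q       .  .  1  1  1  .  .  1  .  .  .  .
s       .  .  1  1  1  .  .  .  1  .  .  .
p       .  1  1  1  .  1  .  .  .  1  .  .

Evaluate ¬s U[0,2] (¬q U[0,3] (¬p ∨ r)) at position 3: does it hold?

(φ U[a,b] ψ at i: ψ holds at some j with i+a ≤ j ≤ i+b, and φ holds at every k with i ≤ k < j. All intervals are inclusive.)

Need some j in [3,5] with (¬q U[0,3] (¬p ∨ r)), and ¬s at every k in [3,j-1].
  j=3: (¬q U[0,3] (¬p ∨ r)) — fails.
  j=4: (¬q U[0,3] (¬p ∨ r)) holds, but ¬s fails at k=3 → not this j.
  j=5: (¬q U[0,3] (¬p ∨ r)) holds, but ¬s fails at k=3 → not this j.
No j in the window works → until fails.

No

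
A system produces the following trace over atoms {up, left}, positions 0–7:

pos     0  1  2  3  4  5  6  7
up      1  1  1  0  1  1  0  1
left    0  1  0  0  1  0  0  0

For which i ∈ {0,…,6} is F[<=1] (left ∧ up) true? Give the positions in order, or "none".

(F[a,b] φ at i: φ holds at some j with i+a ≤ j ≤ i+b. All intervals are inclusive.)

Evaluate at each i in [0,6]:
  i=0: ✓ (witness j=1)
  i=1: ✓ (witness j=1)
  i=2: ✗ (none in [2,3])
  i=3: ✓ (witness j=4)
  i=4: ✓ (witness j=4)
  i=5: ✗ (none in [5,6])
  i=6: ✗ (none in [6,7])

0, 1, 3, 4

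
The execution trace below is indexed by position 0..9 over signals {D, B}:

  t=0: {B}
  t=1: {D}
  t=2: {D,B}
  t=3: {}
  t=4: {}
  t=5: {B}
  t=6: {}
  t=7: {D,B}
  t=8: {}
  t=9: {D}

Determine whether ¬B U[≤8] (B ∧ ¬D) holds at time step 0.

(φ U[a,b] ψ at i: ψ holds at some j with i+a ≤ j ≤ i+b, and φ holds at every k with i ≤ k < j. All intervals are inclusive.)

Holds

Need some j in [0,8] with (B ∧ ¬D), and ¬B at every k in [0,j-1].
  j=0: (B ∧ ¬D) holds; no prefix to check → satisfied.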